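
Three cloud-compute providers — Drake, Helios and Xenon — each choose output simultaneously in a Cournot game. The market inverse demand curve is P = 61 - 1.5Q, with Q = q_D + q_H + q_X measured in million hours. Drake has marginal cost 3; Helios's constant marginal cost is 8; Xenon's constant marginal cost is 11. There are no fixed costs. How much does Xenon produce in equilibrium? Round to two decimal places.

Drake's profit: π_D = (61 - 1.5Q)q_D - (3q_D). Setting ∂π_D/∂q_D = 0: 58 - 3q_D - (3/2)(q_H + q_X) = 0.
Helios's first-order condition: 53 - 3q_H - (3/2)(q_D + q_X) = 0.
Xenon's first-order condition: 50 - 3q_X - (3/2)(q_D + q_H) = 0.
Adding the 3 first-order conditions: 161 − 6Q = 0, so Q = 161/6.
Back-substituting: q_D = (58 − 161/4)/(3/2) = 71/6, q_H = (53 − 161/4)/(3/2) = 17/2, q_X = (50 − 161/4)/(3/2) = 13/2.

6.50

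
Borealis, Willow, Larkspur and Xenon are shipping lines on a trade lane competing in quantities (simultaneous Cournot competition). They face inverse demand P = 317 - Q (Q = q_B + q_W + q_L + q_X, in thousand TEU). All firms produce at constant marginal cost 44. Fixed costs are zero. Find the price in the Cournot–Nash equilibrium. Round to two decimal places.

Each firm earns π_i = (317 - Q)q_i - 44q_i.
Setting ∂π_i/∂q_i = 0 with rivals' quantities fixed: 273 - 2q_i - Σ_{j≠i} q_j = 0.
By symmetry each firm produces the same amount; substituting Σ_{j≠i} q_j = 3q_i yields q_i = 273/5.
Total output Q = 1092/5, so price P = 317 - 1092/5 = 493/5.

98.60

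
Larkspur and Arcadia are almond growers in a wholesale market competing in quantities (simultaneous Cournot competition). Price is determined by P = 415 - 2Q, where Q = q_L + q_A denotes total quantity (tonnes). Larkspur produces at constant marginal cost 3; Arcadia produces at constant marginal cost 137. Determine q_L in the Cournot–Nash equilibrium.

91

Larkspur's profit: π_L = (415 - 2Q)q_L - (3q_L). Setting ∂π_L/∂q_L = 0: 412 - 4q_L - 2(q_A) = 0.
Arcadia's first-order condition: 278 - 4q_A - 2(q_L) = 0.
Rearranging gives the reaction functions q_L = (412 - 2q_A)/4 and q_A = (278 - 2q_L)/4.
Substituting one into the other gives q_L = 91 and q_A = 24.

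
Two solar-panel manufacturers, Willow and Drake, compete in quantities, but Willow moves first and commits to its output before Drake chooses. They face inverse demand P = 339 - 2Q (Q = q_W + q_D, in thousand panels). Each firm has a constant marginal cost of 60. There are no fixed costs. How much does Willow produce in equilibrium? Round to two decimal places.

Solve by backward induction. Given q_W, the follower Drake maximises π_D = (339 - 2q_W - 2q_D)q_D - 60q_D.
∂π_D/∂q_D = 279 - 2q_W - 4q_D = 0 gives the reaction function q_D = (279 - 2q_W)/4.
Willow substitutes q_D(q_W) into its own profit: π_W = q_W(339 - 2q_W - (279 - 2q_W)/2) - 60q_W = (399/2 - q_W)q_W - 60q_W.
Maximising: ∂π_W/∂q_W = 279/2 - 2q_W = 0, giving q_W = 279/4.
Then q_D = (279 - 2·(279/4))/4 = 279/8.

69.75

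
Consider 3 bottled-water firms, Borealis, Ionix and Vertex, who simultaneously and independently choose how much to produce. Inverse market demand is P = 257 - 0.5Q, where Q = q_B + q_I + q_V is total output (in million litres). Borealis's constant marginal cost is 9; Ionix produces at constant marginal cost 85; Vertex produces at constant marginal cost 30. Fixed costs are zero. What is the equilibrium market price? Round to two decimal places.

Borealis's profit: π_B = (257 - 0.5Q)q_B - (9q_B). Setting ∂π_B/∂q_B = 0: 248 - q_B - (1/2)(q_I + q_V) = 0.
Ionix's profit: π_I = (257 - 0.5Q)q_I - (85q_I). Setting ∂π_I/∂q_I = 0: 172 - q_I - (1/2)(q_B + q_V) = 0.
Vertex's first-order condition: 227 - q_V - (1/2)(q_B + q_I) = 0.
Adding the 3 conditions: 647 − Q − Q = 0, i.e. Q = 647/2.
Back-substituting: q_B = (248 − 647/4)/(1/2) = 345/2, q_I = (172 − 647/4)/(1/2) = 41/2, q_V = (227 − 647/4)/(1/2) = 261/2.
Total output Q = 647/2, so price P = 257 - (1/2)·(647/2) = 381/4.

95.25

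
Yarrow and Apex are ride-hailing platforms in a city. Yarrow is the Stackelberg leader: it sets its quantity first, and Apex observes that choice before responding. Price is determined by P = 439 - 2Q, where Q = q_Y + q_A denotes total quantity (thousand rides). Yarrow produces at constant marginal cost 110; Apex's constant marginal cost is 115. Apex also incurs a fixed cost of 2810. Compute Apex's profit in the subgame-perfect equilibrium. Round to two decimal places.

Solve by backward induction. Given q_Y, the follower Apex maximises π_A = (439 - 2q_Y - 2q_A)q_A - 115q_A.
Follower FOC: 324 - 2q_Y - 4q_A = 0, so q_A(q_Y) = (324 - 2q_Y)/4.
Yarrow substitutes q_A(q_Y) into its own profit: π_Y = q_Y(439 - 2q_Y - (324 - 2q_Y)/2) - 110q_Y = (277 - q_Y)q_Y - 110q_Y.
Maximising: ∂π_Y/∂q_Y = 167 - 2q_Y = 0, giving q_Y = 167/2.
Then q_A = (324 - 2·(167/2))/4 = 157/4.
Price P = 439 - 2·(491/4) = 387/2.
Apex's profit: (387/2 - 115)·(157/4) - 2810 = 271.1250.

271.13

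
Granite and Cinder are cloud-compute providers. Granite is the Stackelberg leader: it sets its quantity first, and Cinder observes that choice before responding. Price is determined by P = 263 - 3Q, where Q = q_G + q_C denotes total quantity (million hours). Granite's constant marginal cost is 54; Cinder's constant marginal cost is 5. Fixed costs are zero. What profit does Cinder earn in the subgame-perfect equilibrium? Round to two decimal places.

The follower Cinder best-responds to any q_G: π_C = (263 - 3Q)q_C - 5q_C.
Follower FOC: 258 - 3q_G - 6q_C = 0, so q_C(q_G) = (258 - 3q_G)/6.
The leader anticipates this reaction. Substituting into P = 263 - 3Q gives P = 134 - (3/2)q_G, so π_G = (134 - (3/2)q_G)q_G - 54q_G.
Maximising: ∂π_G/∂q_G = 80 - 3q_G = 0, giving q_G = 80/3.
Then q_C = (258 - 3·(80/3))/6 = 89/3.
Price P = 263 - 3·(169/3) = 94.
Cinder's profit: (94 - 5)·(89/3) = 2640.3333.

2640.33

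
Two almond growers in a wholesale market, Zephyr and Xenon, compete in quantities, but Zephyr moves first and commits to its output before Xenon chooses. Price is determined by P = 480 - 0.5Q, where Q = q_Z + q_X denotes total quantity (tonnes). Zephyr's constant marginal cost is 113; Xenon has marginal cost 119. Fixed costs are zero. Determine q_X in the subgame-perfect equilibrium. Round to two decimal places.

Solve by backward induction. Given q_Z, the follower Xenon maximises π_X = (480 - (1/2)q_Z - (1/2)q_X)q_X - 119q_X.
Follower FOC: 361 - (1/2)q_Z - q_X = 0, so q_X(q_Z) = (361 - (1/2)q_Z).
The leader anticipates this reaction. Substituting into P = 480 - 0.5Q gives P = 599/2 - (1/4)q_Z, so π_Z = (599/2 - (1/4)q_Z)q_Z - 113q_Z.
Leader FOC: 373/2 - (1/2)q_Z = 0, so q_Z = 373.
Then q_X = (361 - (1/2)·373) = 349/2.

174.50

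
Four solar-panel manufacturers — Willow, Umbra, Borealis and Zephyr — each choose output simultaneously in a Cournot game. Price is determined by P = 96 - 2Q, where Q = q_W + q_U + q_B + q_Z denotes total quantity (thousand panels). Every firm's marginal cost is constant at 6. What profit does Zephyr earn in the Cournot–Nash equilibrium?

Each firm earns π_i = (96 - 2Q)q_i - 6q_i.
Setting ∂π_i/∂q_i = 0 with rivals' quantities fixed: 90 - 4q_i - 2·Σ_{j≠i} q_j = 0.
By symmetry each firm produces the same amount; substituting Σ_{j≠i} q_j = 3q_i yields q_i = 90/10 = 9.
Price P = 96 - 2·36 = 24.
Zephyr's profit: (24 - 6)·9 = 162.

162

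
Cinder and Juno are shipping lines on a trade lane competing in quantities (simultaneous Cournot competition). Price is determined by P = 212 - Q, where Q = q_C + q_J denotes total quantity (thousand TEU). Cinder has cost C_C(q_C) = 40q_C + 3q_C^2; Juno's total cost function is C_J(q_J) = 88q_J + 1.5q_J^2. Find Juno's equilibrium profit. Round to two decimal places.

Cinder's profit: π_C = (212 - Q)q_C - (40q_C + 3q_C²). Setting ∂π_C/∂q_C = 0: 172 - 8q_C - (q_J) = 0.
Juno's first-order condition: 124 - 5q_J - (q_C) = 0.
Rearranging gives the reaction functions q_C = (172 - q_J)/8 and q_J = (124 - q_C)/5.
Substituting one into the other gives q_C = 736/39 and q_J = 820/39.
Price P = 212 - 1556/39 = 172.1026.
Juno's profit: 172.1026·(820/39) - 88·(820/39) - (3/2)(820/39)² = 1105.1940.

1105.19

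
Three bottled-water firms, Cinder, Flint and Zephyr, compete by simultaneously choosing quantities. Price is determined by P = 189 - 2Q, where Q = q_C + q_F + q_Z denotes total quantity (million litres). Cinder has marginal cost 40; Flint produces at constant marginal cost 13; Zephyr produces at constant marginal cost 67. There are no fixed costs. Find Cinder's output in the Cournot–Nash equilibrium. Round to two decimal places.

Cinder's profit: π_C = (189 - 2Q)q_C - (40q_C). Setting ∂π_C/∂q_C = 0: 149 - 4q_C - 2(q_F + q_Z) = 0.
Flint's first-order condition: 176 - 4q_F - 2(q_C + q_Z) = 0.
Zephyr's first-order condition: 122 - 4q_Z - 2(q_C + q_F) = 0.
Adding the 3 first-order conditions: 447 − 8Q = 0, so Q = 447/8.
Back-substituting: q_C = (149 − 447/4)/2 = 149/8, q_F = (176 − 447/4)/2 = 257/8, q_Z = (122 − 447/4)/2 = 41/8.

18.63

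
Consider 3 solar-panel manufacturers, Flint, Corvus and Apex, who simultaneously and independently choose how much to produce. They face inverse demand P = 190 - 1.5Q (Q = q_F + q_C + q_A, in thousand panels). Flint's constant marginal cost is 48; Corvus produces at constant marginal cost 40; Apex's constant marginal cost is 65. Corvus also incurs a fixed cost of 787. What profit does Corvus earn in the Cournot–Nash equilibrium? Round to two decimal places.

Flint's profit: π_F = (190 - 1.5Q)q_F - (48q_F). Setting ∂π_F/∂q_F = 0: 142 - 3q_F - (3/2)(q_C + q_A) = 0.
Corvus's first-order condition: 150 - 3q_C - (3/2)(q_F + q_A) = 0.
Apex's profit: π_A = (190 - 1.5Q)q_A - (65q_A). Setting ∂π_A/∂q_A = 0: 125 - 3q_A - (3/2)(q_F + q_C) = 0.
Adding the 3 conditions: 417 − 3Q − 3Q = 0, i.e. Q = 139/2.
Back-substituting: q_F = (142 − 417/4)/(3/2) = 151/6, q_C = (150 − 417/4)/(3/2) = 61/2, q_A = (125 − 417/4)/(3/2) = 83/6.
Price P = 190 - (3/2)·(139/2) = 343/4.
Corvus's profit: (343/4 - 40)·(61/2) - 787 = 608.3750.

608.38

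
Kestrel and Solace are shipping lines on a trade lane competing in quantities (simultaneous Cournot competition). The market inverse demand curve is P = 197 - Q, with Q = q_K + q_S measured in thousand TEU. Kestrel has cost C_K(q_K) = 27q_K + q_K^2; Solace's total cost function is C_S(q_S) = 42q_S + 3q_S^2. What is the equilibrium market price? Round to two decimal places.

143.61

Kestrel's profit: π_K = (197 - Q)q_K - (27q_K + q_K²). Setting ∂π_K/∂q_K = 0: 170 - 4q_K - (q_S) = 0.
Solace's profit: π_S = (197 - Q)q_S - (42q_S + 3q_S²). Setting ∂π_S/∂q_S = 0: 155 - 8q_S - (q_K) = 0.
So q_K = (170 - q_S)/4 and q_S = (155 - q_K)/8.
Solving the pair: q_K = 1205/31, q_S = 450/31.
Total output Q = 1655/31, so price P = 197 - 1655/31 = 143.6129.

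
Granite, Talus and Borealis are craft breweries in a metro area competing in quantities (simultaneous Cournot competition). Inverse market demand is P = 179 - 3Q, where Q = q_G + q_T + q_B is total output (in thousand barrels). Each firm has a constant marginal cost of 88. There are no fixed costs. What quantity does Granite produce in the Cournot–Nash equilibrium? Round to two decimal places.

Each firm earns π_i = (179 - 3Q)q_i - 88q_i.
First-order condition (treating rivals' output as given): 91 - 6q_i - 3·Σ_{j≠i} q_j = 0.
With identical firms every q_j equals q_i, so Σ_{j≠i} q_j = 2q_i and 91 = 12q_i, giving q_i = 91/12.

7.58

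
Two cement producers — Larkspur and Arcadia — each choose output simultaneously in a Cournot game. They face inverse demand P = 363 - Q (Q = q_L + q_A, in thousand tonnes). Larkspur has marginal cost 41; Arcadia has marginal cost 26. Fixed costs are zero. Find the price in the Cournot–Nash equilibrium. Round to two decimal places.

Larkspur's profit: π_L = (363 - Q)q_L - (41q_L). Setting ∂π_L/∂q_L = 0: 322 - 2q_L - (q_A) = 0.
Arcadia's first-order condition: 337 - 2q_A - (q_L) = 0.
Best responses: q_L = (322 - q_A)/2, q_A = (337 - q_L)/2.
Solving the pair: q_L = 307/3, q_A = 352/3.
Total output Q = 659/3, so price P = 363 - 659/3 = 430/3.

143.33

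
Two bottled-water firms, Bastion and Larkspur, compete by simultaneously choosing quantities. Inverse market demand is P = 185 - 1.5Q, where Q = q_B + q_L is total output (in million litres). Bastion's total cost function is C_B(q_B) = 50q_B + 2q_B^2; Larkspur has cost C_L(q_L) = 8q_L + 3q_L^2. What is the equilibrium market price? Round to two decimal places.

Bastion's profit: π_B = (185 - 1.5Q)q_B - (50q_B + 2q_B²). Setting ∂π_B/∂q_B = 0: 135 - 7q_B - (3/2)(q_L) = 0.
Larkspur's profit: π_L = (185 - 1.5Q)q_L - (8q_L + 3q_L²). Setting ∂π_L/∂q_L = 0: 177 - 9q_L - (3/2)(q_B) = 0.
Rearranging gives the reaction functions q_B = (135 - (3/2)q_L)/7 and q_L = (177 - (3/2)q_B)/9.
Solving the pair: q_B = 422/27, q_L = 1382/81.
Total output Q = 32.6914, so price P = 185 - (3/2)·32.6914 = 135.9630.

135.96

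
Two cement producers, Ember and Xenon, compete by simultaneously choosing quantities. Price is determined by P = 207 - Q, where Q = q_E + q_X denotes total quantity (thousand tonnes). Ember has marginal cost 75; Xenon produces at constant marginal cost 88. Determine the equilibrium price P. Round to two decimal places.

123.33

Ember's profit: π_E = (207 - Q)q_E - (75q_E). Setting ∂π_E/∂q_E = 0: 132 - 2q_E - (q_X) = 0.
Xenon's first-order condition: 119 - 2q_X - (q_E) = 0.
Best responses: q_E = (132 - q_X)/2, q_X = (119 - q_E)/2.
Solving the pair: q_E = 145/3, q_X = 106/3.
Total output Q = 251/3, so price P = 207 - 251/3 = 370/3.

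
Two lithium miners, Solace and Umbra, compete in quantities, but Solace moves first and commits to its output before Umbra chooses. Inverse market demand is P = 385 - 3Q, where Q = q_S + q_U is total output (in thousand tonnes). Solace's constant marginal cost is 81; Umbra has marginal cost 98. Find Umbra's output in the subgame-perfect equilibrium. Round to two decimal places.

21.08

Solve by backward induction. Given q_S, the follower Umbra maximises π_U = (385 - 3q_S - 3q_U)q_U - 98q_U.
Follower FOC: 287 - 3q_S - 6q_U = 0, so q_U(q_S) = (287 - 3q_S)/6.
Solace substitutes q_U(q_S) into its own profit: π_S = q_S(385 - 3q_S - (287 - 3q_S)/2) - 81q_S = (483/2 - (3/2)q_S)q_S - 81q_S.
The leader's first-order condition 321/2 - 3q_S = 0 yields q_S = 107/2.
Then q_U = (287 - 3·(107/2))/6 = 253/12.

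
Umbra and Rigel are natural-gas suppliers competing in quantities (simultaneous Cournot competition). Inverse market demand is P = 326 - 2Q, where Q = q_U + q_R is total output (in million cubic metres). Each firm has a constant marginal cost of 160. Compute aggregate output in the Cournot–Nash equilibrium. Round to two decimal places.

A representative firm's profit is π_i = q_i(326 - 2Q) - 160q_i.
Setting ∂π_i/∂q_i = 0 with rivals' quantities fixed: 166 - 4q_i - 2q_j = 0.
By symmetry each firm produces the same amount; substituting q_j = q_i yields q_i = 166/6 = 83/3.
Total output Q = 83/3 + 83/3 = 166/3.

55.33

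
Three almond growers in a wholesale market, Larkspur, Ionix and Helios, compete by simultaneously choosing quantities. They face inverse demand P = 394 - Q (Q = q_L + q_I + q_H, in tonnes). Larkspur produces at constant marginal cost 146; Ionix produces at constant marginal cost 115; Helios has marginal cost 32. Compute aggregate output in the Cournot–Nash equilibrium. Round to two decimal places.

Larkspur's profit: π_L = (394 - Q)q_L - (146q_L). Setting ∂π_L/∂q_L = 0: 248 - 2q_L - (q_I + q_H) = 0.
Ionix's profit: π_I = (394 - Q)q_I - (115q_I). Setting ∂π_I/∂q_I = 0: 279 - 2q_I - (q_L + q_H) = 0.
Helios's profit: π_H = (394 - Q)q_H - (32q_H). Setting ∂π_H/∂q_H = 0: 362 - 2q_H - (q_L + q_I) = 0.
Summing all 3 equations gives 889 − 4Q = 0, hence Q = 889/4.
Back-substituting: q_L = (248 − 889/4) = 103/4, q_I = (279 − 889/4) = 227/4, q_H = (362 − 889/4) = 559/4.
Total output Q = 103/4 + 227/4 + 559/4 = 889/4.

222.25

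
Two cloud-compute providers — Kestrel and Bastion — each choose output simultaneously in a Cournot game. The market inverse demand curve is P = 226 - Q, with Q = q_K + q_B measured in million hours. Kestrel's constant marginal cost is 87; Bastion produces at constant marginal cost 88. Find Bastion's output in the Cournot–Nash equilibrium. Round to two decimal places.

45.67

Kestrel's profit: π_K = (226 - Q)q_K - (87q_K). Setting ∂π_K/∂q_K = 0: 139 - 2q_K - (q_B) = 0.
Bastion's profit: π_B = (226 - Q)q_B - (88q_B). Setting ∂π_B/∂q_B = 0: 138 - 2q_B - (q_K) = 0.
Rearranging gives the reaction functions q_K = (139 - q_B)/2 and q_B = (138 - q_K)/2.
Substituting one into the other gives q_K = 140/3 and q_B = 137/3.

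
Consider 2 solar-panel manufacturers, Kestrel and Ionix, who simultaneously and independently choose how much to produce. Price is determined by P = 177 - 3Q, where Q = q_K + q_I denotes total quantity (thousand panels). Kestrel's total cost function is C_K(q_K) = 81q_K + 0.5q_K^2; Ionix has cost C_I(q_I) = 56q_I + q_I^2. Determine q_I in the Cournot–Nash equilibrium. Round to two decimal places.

11.89

Kestrel's profit: π_K = (177 - 3Q)q_K - (81q_K + (1/2)q_K²). Setting ∂π_K/∂q_K = 0: 96 - 7q_K - 3(q_I) = 0.
Ionix's first-order condition: 121 - 8q_I - 3(q_K) = 0.
Best responses: q_K = (96 - 3q_I)/7, q_I = (121 - 3q_K)/8.
Substituting one into the other gives q_K = 405/47 and q_I = 559/47.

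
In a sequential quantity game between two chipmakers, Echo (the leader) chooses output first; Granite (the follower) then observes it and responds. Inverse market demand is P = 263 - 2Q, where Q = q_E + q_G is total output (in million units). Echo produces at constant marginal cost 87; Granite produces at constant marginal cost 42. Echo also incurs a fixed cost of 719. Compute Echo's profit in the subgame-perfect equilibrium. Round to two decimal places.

353.56

Solve by backward induction. Given q_E, the follower Granite maximises π_G = (263 - 2q_E - 2q_G)q_G - 42q_G.
∂π_G/∂q_G = 221 - 2q_E - 4q_G = 0 gives the reaction function q_G = (221 - 2q_E)/4.
The leader anticipates this reaction. Substituting into P = 263 - 2Q gives P = 305/2 - q_E, so π_E = (305/2 - q_E)q_E - 87q_E.
Maximising: ∂π_E/∂q_E = 131/2 - 2q_E = 0, giving q_E = 131/4.
Then q_G = (221 - 2·(131/4))/4 = 311/8.
Price P = 263 - 2·(573/8) = 479/4.
Echo's profit: (479/4 - 87)·(131/4) - 719 = 353.5625.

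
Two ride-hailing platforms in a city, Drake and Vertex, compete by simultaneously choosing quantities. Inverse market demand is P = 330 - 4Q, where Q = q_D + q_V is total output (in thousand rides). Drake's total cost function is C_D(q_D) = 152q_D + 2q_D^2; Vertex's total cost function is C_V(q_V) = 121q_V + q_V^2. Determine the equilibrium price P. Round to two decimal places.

224.62

Drake's profit: π_D = (330 - 4Q)q_D - (152q_D + 2q_D²). Setting ∂π_D/∂q_D = 0: 178 - 12q_D - 4(q_V) = 0.
Vertex's profit: π_V = (330 - 4Q)q_V - (121q_V + q_V²). Setting ∂π_V/∂q_V = 0: 209 - 10q_V - 4(q_D) = 0.
Best responses: q_D = (178 - 4q_V)/12, q_V = (209 - 4q_D)/10.
Substituting one into the other gives q_D = 118/13 and q_V = 449/26.
Total output Q = 685/26, so price P = 330 - 4·(685/26) = 224.6154.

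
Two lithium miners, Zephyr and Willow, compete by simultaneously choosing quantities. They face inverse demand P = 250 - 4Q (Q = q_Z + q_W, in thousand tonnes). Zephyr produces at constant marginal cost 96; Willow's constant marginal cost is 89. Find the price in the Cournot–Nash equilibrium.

Zephyr's profit: π_Z = (250 - 4Q)q_Z - (96q_Z). Setting ∂π_Z/∂q_Z = 0: 154 - 8q_Z - 4(q_W) = 0.
Willow's profit: π_W = (250 - 4Q)q_W - (89q_W). Setting ∂π_W/∂q_W = 0: 161 - 8q_W - 4(q_Z) = 0.
Best responses: q_Z = (154 - 4q_W)/8, q_W = (161 - 4q_Z)/8.
Substituting one into the other gives q_Z = 49/4 and q_W = 14.
Total output Q = 105/4, so price P = 250 - 4·(105/4) = 145.

145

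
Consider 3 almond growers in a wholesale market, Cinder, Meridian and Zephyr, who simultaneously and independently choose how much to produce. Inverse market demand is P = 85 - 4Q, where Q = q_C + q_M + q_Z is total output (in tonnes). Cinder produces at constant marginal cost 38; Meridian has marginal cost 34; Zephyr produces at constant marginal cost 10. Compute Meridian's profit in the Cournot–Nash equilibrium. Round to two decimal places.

15.02

Cinder's profit: π_C = (85 - 4Q)q_C - (38q_C). Setting ∂π_C/∂q_C = 0: 47 - 8q_C - 4(q_M + q_Z) = 0.
Meridian's first-order condition: 51 - 8q_M - 4(q_C + q_Z) = 0.
Zephyr's first-order condition: 75 - 8q_Z - 4(q_C + q_M) = 0.
Adding the 3 first-order conditions: 173 − 16Q = 0, so Q = 173/16.
Back-substituting: q_C = (47 − 173/4)/4 = 15/16, q_M = (51 − 173/4)/4 = 31/16, q_Z = (75 − 173/4)/4 = 127/16.
Price P = 85 - 4·(173/16) = 167/4.
Meridian's profit: (167/4 - 34)·(31/16) = 961/64.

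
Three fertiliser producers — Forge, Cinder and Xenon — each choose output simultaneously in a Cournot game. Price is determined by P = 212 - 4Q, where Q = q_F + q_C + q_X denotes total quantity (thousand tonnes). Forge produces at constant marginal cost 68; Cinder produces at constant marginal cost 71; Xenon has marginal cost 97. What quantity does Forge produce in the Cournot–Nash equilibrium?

11

Forge's profit: π_F = (212 - 4Q)q_F - (68q_F). Setting ∂π_F/∂q_F = 0: 144 - 8q_F - 4(q_C + q_X) = 0.
Cinder's first-order condition: 141 - 8q_C - 4(q_F + q_X) = 0.
Xenon's first-order condition: 115 - 8q_X - 4(q_F + q_C) = 0.
Summing all 3 equations gives 400 − 16Q = 0, hence Q = 25.
Back-substituting: q_F = (144 − 100)/4 = 11, q_C = (141 − 100)/4 = 41/4, q_X = (115 − 100)/4 = 15/4.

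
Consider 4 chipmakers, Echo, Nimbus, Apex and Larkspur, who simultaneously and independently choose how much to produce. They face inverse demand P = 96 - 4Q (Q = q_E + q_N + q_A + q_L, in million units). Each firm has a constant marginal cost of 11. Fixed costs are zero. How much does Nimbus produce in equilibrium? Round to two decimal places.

A representative firm's profit is π_i = q_i(96 - 4Q) - 11q_i.
Setting ∂π_i/∂q_i = 0 with rivals' quantities fixed: 85 - 8q_i - 4·Σ_{j≠i} q_j = 0.
By symmetry each firm produces the same amount; substituting Σ_{j≠i} q_j = 3q_i yields q_i = 85/20 = 17/4.

4.25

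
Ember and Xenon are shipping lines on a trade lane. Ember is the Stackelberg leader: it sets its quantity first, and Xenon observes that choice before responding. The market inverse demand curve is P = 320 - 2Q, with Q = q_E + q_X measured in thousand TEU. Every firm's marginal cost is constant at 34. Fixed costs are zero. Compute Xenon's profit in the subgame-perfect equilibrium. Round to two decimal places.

2556.13

Solve by backward induction. Given q_E, the follower Xenon maximises π_X = (320 - 2q_E - 2q_X)q_X - 34q_X.
∂π_X/∂q_X = 286 - 2q_E - 4q_X = 0 gives the reaction function q_X = (286 - 2q_E)/4.
Ember substitutes q_X(q_E) into its own profit: π_E = q_E(320 - 2q_E - (286 - 2q_E)/2) - 34q_E = (177 - q_E)q_E - 34q_E.
Leader FOC: 143 - 2q_E = 0, so q_E = 143/2.
Then q_X = (286 - 2·(143/2))/4 = 143/4.
Price P = 320 - 2·(429/4) = 211/2.
Xenon's profit: (211/2 - 34)·(143/4) = 2556.1250.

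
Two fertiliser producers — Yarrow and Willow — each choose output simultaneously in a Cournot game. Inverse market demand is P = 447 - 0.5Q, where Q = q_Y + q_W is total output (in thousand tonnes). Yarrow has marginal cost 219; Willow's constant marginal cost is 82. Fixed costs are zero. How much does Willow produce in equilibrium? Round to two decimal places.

334.67

Yarrow's profit: π_Y = (447 - 0.5Q)q_Y - (219q_Y). Setting ∂π_Y/∂q_Y = 0: 228 - q_Y - (1/2)(q_W) = 0.
Willow's first-order condition: 365 - q_W - (1/2)(q_Y) = 0.
So q_Y = (228 - (1/2)q_W) and q_W = (365 - (1/2)q_Y).
Substituting one into the other gives q_Y = 182/3 and q_W = 1004/3.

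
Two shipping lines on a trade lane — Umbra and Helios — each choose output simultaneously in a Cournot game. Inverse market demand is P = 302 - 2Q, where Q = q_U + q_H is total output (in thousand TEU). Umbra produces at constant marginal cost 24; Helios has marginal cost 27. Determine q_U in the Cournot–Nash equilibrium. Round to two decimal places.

46.83

Umbra's profit: π_U = (302 - 2Q)q_U - (24q_U). Setting ∂π_U/∂q_U = 0: 278 - 4q_U - 2(q_H) = 0.
Helios's profit: π_H = (302 - 2Q)q_H - (27q_H). Setting ∂π_H/∂q_H = 0: 275 - 4q_H - 2(q_U) = 0.
Best responses: q_U = (278 - 2q_H)/4, q_H = (275 - 2q_U)/4.
Substituting one into the other gives q_U = 281/6 and q_H = 136/3.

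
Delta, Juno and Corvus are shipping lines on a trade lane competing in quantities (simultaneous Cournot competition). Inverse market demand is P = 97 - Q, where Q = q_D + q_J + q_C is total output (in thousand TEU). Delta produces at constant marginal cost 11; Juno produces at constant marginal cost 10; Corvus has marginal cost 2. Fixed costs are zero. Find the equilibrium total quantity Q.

67

Delta's profit: π_D = (97 - Q)q_D - (11q_D). Setting ∂π_D/∂q_D = 0: 86 - 2q_D - (q_J + q_C) = 0.
Juno's first-order condition: 87 - 2q_J - (q_D + q_C) = 0.
Corvus's first-order condition: 95 - 2q_C - (q_D + q_J) = 0.
Adding the 3 conditions: 268 − 2Q − 2Q = 0, i.e. Q = 67.
Back-substituting: q_D = (86 − 67) = 19, q_J = (87 − 67) = 20, q_C = (95 − 67) = 28.
Total output Q = 19 + 20 + 28 = 67.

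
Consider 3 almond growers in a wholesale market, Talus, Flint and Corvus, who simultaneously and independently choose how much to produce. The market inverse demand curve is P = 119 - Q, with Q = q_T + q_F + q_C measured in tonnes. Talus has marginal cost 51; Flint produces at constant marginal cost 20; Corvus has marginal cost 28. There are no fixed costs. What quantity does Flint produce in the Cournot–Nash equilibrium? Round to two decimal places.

34.50

Talus's profit: π_T = (119 - Q)q_T - (51q_T). Setting ∂π_T/∂q_T = 0: 68 - 2q_T - (q_F + q_C) = 0.
Flint's first-order condition: 99 - 2q_F - (q_T + q_C) = 0.
Corvus's first-order condition: 91 - 2q_C - (q_T + q_F) = 0.
Summing all 3 equations gives 258 − 4Q = 0, hence Q = 129/2.
Back-substituting: q_T = (68 − 129/2) = 7/2, q_F = (99 − 129/2) = 69/2, q_C = (91 − 129/2) = 53/2.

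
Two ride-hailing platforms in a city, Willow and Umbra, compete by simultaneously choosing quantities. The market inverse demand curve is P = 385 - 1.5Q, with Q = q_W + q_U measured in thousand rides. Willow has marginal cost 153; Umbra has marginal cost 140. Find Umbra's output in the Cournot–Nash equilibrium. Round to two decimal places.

Willow's profit: π_W = (385 - 1.5Q)q_W - (153q_W). Setting ∂π_W/∂q_W = 0: 232 - 3q_W - (3/2)(q_U) = 0.
Umbra's first-order condition: 245 - 3q_U - (3/2)(q_W) = 0.
Rearranging gives the reaction functions q_W = (232 - (3/2)q_U)/3 and q_U = (245 - (3/2)q_W)/3.
Substituting one into the other gives q_W = 146/3 and q_U = 172/3.

57.33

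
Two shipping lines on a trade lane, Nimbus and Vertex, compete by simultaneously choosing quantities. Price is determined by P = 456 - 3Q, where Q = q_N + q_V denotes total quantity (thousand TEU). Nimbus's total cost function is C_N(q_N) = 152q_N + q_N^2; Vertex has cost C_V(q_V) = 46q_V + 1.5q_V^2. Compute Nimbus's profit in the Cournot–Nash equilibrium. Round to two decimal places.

Nimbus's profit: π_N = (456 - 3Q)q_N - (152q_N + q_N²). Setting ∂π_N/∂q_N = 0: 304 - 8q_N - 3(q_V) = 0.
Vertex's profit: π_V = (456 - 3Q)q_V - (46q_V + (3/2)q_V²). Setting ∂π_V/∂q_V = 0: 410 - 9q_V - 3(q_N) = 0.
So q_N = (304 - 3q_V)/8 and q_V = (410 - 3q_N)/9.
Solving the pair: q_N = 502/21, q_V = 37.5873.
Price P = 456 - 3·61.4921 = 271.5238.
Nimbus's profit: 271.5238·(502/21) - 152·(502/21) - (502/21)² = 2285.7506.

2285.75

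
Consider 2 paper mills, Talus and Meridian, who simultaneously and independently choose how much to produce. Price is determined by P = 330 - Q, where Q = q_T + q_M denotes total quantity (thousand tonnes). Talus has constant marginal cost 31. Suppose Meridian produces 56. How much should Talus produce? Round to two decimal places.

With the rival's output fixed at 56, Talus's profit is π_T = (330 - 56 - q_T)q_T - (31q_T) = (274 - q_T)q_T - (31q_T).
∂π_T/∂q_T = 243 - 2q_T = 0, so q_T = 243/2.

121.50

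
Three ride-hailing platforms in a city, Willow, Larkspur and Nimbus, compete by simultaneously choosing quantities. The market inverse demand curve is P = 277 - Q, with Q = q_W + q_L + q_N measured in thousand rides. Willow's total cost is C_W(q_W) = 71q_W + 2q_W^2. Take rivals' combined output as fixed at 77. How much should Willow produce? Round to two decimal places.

With rivals' combined output fixed at 77, Willow's profit is π_W = (277 - 77 - q_W)q_W - (71q_W + 2q_W²) = (200 - q_W)q_W - (71q_W + 2q_W²).
∂π_W/∂q_W = 129 - 6q_W = 0, so q_W = 43/2.

21.50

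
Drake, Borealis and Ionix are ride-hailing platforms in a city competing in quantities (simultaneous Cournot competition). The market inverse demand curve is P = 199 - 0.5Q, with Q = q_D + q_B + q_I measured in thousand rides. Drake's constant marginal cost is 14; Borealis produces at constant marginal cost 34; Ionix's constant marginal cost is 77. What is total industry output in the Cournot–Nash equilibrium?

236

Drake's profit: π_D = (199 - 0.5Q)q_D - (14q_D). Setting ∂π_D/∂q_D = 0: 185 - q_D - (1/2)(q_B + q_I) = 0.
Borealis's profit: π_B = (199 - 0.5Q)q_B - (34q_B). Setting ∂π_B/∂q_B = 0: 165 - q_B - (1/2)(q_D + q_I) = 0.
Ionix's profit: π_I = (199 - 0.5Q)q_I - (77q_I). Setting ∂π_I/∂q_I = 0: 122 - q_I - (1/2)(q_D + q_B) = 0.
Summing all 3 equations gives 472 − 2Q = 0, hence Q = 236.
Back-substituting: q_D = (185 − 118)/(1/2) = 134, q_B = (165 − 118)/(1/2) = 94, q_I = (122 − 118)/(1/2) = 8.
Total output Q = 134 + 94 + 8 = 236.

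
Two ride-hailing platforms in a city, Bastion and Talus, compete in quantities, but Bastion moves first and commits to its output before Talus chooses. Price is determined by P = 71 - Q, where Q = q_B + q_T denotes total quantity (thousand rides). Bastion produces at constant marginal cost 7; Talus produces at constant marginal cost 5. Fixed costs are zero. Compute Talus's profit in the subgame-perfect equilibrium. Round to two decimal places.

306.25

The follower Talus best-responds to any q_B: π_T = (71 - Q)q_T - 5q_T.
Setting the follower's marginal profit to zero, 66 - q_B - 2q_T = 0, i.e. q_T = (66 - q_B)/2.
Bastion substitutes q_T(q_B) into its own profit: π_B = q_B(71 - q_B - (66 - q_B)/2) - 7q_B = (38 - (1/2)q_B)q_B - 7q_B.
The leader's first-order condition 31 - q_B = 0 yields q_B = 31.
Then q_T = (66 - 31)/2 = 35/2.
Price P = 71 - 97/2 = 45/2.
Talus's profit: (45/2 - 5)·(35/2) = 1225/4.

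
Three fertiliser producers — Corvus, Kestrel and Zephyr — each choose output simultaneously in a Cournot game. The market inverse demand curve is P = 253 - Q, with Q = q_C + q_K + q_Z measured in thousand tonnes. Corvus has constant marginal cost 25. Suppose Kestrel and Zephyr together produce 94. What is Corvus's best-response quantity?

With rivals' combined output fixed at 94, Corvus's profit is π_C = (253 - 94 - q_C)q_C - (25q_C) = (159 - q_C)q_C - (25q_C).
∂π_C/∂q_C = 134 - 2q_C = 0, so q_C = 67.

67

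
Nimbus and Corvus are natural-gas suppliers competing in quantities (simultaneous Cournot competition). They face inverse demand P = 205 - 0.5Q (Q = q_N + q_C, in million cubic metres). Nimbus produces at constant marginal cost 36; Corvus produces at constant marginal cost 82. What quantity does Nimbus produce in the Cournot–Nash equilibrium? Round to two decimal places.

143.33

Nimbus's profit: π_N = (205 - 0.5Q)q_N - (36q_N). Setting ∂π_N/∂q_N = 0: 169 - q_N - (1/2)(q_C) = 0.
Corvus's profit: π_C = (205 - 0.5Q)q_C - (82q_C). Setting ∂π_C/∂q_C = 0: 123 - q_C - (1/2)(q_N) = 0.
Rearranging gives the reaction functions q_N = (169 - (1/2)q_C) and q_C = (123 - (1/2)q_N).
Solving the pair: q_N = 430/3, q_C = 154/3.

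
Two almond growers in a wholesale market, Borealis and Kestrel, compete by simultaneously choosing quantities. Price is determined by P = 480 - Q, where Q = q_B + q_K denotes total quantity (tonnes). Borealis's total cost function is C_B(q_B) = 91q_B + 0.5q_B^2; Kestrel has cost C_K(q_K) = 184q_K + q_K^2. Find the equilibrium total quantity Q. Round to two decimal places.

Borealis's profit: π_B = (480 - Q)q_B - (91q_B + (1/2)q_B²). Setting ∂π_B/∂q_B = 0: 389 - 3q_B - (q_K) = 0.
Kestrel's first-order condition: 296 - 4q_K - (q_B) = 0.
Rearranging gives the reaction functions q_B = (389 - q_K)/3 and q_K = (296 - q_B)/4.
Substituting one into the other gives q_B = 1260/11 and q_K = 499/11.
Total output Q = 1260/11 + 499/11 = 1759/11.

159.91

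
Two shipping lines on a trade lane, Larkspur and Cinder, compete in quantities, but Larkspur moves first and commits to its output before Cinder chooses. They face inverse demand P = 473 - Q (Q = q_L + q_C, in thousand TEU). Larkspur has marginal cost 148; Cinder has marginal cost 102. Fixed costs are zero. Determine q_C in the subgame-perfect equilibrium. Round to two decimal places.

115.75

The follower Cinder best-responds to any q_L: π_C = (473 - Q)q_C - 102q_C.
∂π_C/∂q_C = 371 - q_L - 2q_C = 0 gives the reaction function q_C = (371 - q_L)/2.
The leader anticipates this reaction. Substituting into P = 473 - Q gives P = 575/2 - (1/2)q_L, so π_L = (575/2 - (1/2)q_L)q_L - 148q_L.
Leader FOC: 279/2 - q_L = 0, so q_L = 279/2.
Then q_C = (371 - 279/2)/2 = 463/4.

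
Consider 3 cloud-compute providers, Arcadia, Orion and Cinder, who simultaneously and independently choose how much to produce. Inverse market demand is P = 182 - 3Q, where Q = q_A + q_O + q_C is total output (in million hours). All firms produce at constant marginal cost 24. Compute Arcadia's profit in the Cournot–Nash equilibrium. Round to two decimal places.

Each firm earns π_i = (182 - 3Q)q_i - 24q_i.
First-order condition (treating rivals' output as given): 158 - 6q_i - 3·Σ_{j≠i} q_j = 0.
By symmetry each firm produces the same amount; substituting Σ_{j≠i} q_j = 2q_i yields q_i = 158/12 = 79/6.
Price P = 182 - 3·(79/2) = 127/2.
Arcadia's profit: (127/2 - 24)·(79/6) = 520.0833.

520.08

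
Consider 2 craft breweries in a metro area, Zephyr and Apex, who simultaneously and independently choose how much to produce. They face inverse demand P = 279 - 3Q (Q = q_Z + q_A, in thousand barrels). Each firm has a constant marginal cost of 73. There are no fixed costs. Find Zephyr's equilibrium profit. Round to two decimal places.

Each firm earns π_i = (279 - 3Q)q_i - 73q_i.
First-order condition (treating rivals' output as given): 206 - 6q_i - 3q_j = 0.
With identical firms every q_j equals q_i, so q_j = q_i and 206 = 9q_i, giving q_i = 206/9.
Price P = 279 - 3·(412/9) = 425/3.
Zephyr's profit: (425/3 - 73)·(206/9) = 1571.7037.

1571.70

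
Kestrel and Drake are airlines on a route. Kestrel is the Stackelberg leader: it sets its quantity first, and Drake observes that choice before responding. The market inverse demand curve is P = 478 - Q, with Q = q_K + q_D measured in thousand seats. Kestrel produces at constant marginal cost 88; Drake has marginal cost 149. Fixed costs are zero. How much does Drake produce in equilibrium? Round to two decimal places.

51.75

The follower Drake best-responds to any q_K: π_D = (478 - Q)q_D - 149q_D.
Setting the follower's marginal profit to zero, 329 - q_K - 2q_D = 0, i.e. q_D = (329 - q_K)/2.
Kestrel substitutes q_D(q_K) into its own profit: π_K = q_K(478 - q_K - (329 - q_K)/2) - 88q_K = (627/2 - (1/2)q_K)q_K - 88q_K.
The leader's first-order condition 451/2 - q_K = 0 yields q_K = 451/2.
Then q_D = (329 - 451/2)/2 = 207/4.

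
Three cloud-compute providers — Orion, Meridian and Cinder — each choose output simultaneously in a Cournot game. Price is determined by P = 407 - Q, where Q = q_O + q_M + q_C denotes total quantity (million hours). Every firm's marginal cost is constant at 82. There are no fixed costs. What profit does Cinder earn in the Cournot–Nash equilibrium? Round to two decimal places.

6601.56

A representative firm's profit is π_i = q_i(407 - Q) - 82q_i.
First-order condition (treating rivals' output as given): 325 - 2q_i - Σ_{j≠i} q_j = 0.
By symmetry each firm produces the same amount; substituting Σ_{j≠i} q_j = 2q_i yields q_i = 325/4.
Price P = 407 - 975/4 = 653/4.
Cinder's profit: (653/4 - 82)·(325/4) = 6601.5625.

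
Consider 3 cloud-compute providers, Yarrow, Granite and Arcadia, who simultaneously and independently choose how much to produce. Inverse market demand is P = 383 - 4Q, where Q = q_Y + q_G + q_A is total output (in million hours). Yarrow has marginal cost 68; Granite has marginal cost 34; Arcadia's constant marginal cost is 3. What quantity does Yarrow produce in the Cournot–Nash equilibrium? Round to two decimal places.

Yarrow's profit: π_Y = (383 - 4Q)q_Y - (68q_Y). Setting ∂π_Y/∂q_Y = 0: 315 - 8q_Y - 4(q_G + q_A) = 0.
Granite's first-order condition: 349 - 8q_G - 4(q_Y + q_A) = 0.
Arcadia's first-order condition: 380 - 8q_A - 4(q_Y + q_G) = 0.
Adding the 3 first-order conditions: 1044 − 16Q = 0, so Q = 261/4.
Back-substituting: q_Y = (315 − 261)/4 = 27/2, q_G = (349 − 261)/4 = 22, q_A = (380 − 261)/4 = 119/4.

13.50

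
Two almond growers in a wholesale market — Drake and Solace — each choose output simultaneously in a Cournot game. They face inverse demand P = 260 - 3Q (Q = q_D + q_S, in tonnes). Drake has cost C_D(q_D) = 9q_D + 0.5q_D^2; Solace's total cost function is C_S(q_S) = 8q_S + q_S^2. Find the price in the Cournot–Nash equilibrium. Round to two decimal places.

115.55

Drake's profit: π_D = (260 - 3Q)q_D - (9q_D + (1/2)q_D²). Setting ∂π_D/∂q_D = 0: 251 - 7q_D - 3(q_S) = 0.
Solace's profit: π_S = (260 - 3Q)q_S - (8q_S + q_S²). Setting ∂π_S/∂q_S = 0: 252 - 8q_S - 3(q_D) = 0.
Best responses: q_D = (251 - 3q_S)/7, q_S = (252 - 3q_D)/8.
Solving the pair: q_D = 1252/47, q_S = 1011/47.
Total output Q = 48.1489, so price P = 260 - 3·48.1489 = 115.5532.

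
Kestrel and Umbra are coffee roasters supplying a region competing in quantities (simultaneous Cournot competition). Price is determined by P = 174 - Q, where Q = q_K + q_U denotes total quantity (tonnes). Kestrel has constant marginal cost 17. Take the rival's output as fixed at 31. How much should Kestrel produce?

63

With the rival's output fixed at 31, Kestrel's profit is π_K = (174 - 31 - q_K)q_K - (17q_K) = (143 - q_K)q_K - (17q_K).
∂π_K/∂q_K = 126 - 2q_K = 0, so q_K = 63.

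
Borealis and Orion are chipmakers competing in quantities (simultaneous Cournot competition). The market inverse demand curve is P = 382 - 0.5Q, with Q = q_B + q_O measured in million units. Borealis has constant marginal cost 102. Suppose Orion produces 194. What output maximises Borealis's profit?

With the rival's output fixed at 194, Borealis's profit is π_B = (382 - (1/2)·194 - (1/2)q_B)q_B - (102q_B) = (285 - (1/2)q_B)q_B - (102q_B).
∂π_B/∂q_B = 183 - q_B = 0, so q_B = 183.

183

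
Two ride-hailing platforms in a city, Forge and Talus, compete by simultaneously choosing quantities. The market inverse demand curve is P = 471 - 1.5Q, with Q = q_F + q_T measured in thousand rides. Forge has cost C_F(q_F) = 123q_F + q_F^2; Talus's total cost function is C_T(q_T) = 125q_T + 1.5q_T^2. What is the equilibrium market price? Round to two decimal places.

Forge's profit: π_F = (471 - 1.5Q)q_F - (123q_F + q_F²). Setting ∂π_F/∂q_F = 0: 348 - 5q_F - (3/2)(q_T) = 0.
Talus's profit: π_T = (471 - 1.5Q)q_T - (125q_T + (3/2)q_T²). Setting ∂π_T/∂q_T = 0: 346 - 6q_T - (3/2)(q_F) = 0.
Rearranging gives the reaction functions q_F = (348 - (3/2)q_T)/5 and q_T = (346 - (3/2)q_F)/6.
Solving the pair: q_F = 56.5405, q_T = 43.5315.
Total output Q = 100.0721, so price P = 471 - (3/2)·100.0721 = 320.8919.

320.89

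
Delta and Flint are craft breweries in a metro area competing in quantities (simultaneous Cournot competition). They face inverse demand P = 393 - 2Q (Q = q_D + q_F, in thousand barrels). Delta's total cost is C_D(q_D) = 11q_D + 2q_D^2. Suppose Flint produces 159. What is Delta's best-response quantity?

8

With the rival's output fixed at 159, Delta's profit is π_D = (393 - 2·159 - 2q_D)q_D - (11q_D + 2q_D²) = (75 - 2q_D)q_D - (11q_D + 2q_D²).
∂π_D/∂q_D = 64 - 8q_D = 0, so q_D = 8.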